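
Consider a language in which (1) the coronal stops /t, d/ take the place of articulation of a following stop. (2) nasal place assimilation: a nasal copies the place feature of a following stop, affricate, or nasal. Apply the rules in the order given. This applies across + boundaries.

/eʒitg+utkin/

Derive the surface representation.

[eʒikg+ukkin]

Rule 1: /t/ before /g/ (velar) → [k]
Rule 1: /t/ before /k/ (velar) → [k]
After rule 1: eʒikg+ukkin
Rule 2: no segment meets the rule's conditions; no change.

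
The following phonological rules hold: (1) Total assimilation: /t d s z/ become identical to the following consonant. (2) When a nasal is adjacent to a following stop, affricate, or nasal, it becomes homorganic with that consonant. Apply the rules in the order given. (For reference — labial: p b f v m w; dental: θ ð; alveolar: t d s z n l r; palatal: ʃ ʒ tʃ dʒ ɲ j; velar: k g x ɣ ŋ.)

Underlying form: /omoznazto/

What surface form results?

[omonnatto]

Rule 1: /z/ before /n/ → [n] (total assimilation)
Rule 1: /z/ before /t/ → [t] (total assimilation)
After rule 1: omonnatto
Rule 2: no segment meets the rule's conditions; no change.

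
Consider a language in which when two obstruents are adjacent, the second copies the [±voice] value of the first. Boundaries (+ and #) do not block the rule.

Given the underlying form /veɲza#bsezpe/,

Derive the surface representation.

[veɲza#bzezbe]

/s/ after /b/ (voiced) → [z]
/p/ after /z/ (voiced) → [b]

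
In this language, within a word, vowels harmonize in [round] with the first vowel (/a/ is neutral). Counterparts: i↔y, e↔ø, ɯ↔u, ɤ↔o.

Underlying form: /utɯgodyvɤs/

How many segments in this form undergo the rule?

/ɯ/ harmonizes with /u/ ([+round]) → [u]
/ɤ/ harmonizes with /u/ ([+round]) → [o]
2 segments change.

2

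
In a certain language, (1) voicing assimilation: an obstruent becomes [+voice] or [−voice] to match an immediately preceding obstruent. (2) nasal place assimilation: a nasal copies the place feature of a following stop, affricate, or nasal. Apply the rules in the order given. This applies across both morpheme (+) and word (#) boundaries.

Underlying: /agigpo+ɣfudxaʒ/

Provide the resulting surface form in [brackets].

[agigbo+ɣvudɣaʒ]

Rule 1: /p/ after /g/ (voiced) → [b]
Rule 1: /f/ after /ɣ/ (voiced) → [v]
Rule 1: /x/ after /d/ (voiced) → [ɣ]
After rule 1: agigbo+ɣvudɣaʒ
Rule 2: no segment meets the rule's conditions; no change.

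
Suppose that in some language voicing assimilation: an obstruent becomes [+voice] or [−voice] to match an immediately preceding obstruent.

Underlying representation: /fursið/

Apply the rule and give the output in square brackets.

[fursið]

no segment meets the rule's conditions; no change.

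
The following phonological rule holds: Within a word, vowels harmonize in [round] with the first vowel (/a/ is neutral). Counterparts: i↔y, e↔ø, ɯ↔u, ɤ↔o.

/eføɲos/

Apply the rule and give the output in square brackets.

/ø/ harmonizes with /e/ ([-round]) → [e]
/o/ harmonizes with /e/ ([-round]) → [ɤ]

[efeɲɤs]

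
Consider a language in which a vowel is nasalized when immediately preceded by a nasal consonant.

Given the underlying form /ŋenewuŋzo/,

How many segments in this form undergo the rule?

2

/e/ after nasal /ŋ/ → [ẽ]
/e/ after nasal /n/ → [ẽ]
2 segments change.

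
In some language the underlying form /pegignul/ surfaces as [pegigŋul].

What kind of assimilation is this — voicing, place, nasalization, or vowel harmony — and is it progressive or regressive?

/n/→[ŋ].
Each target copies a feature from the preceding segment, so the direction is progressive.

place assimilation, progressive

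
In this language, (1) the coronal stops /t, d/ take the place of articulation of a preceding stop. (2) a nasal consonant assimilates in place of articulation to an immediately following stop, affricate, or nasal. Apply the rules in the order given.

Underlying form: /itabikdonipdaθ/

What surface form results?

[itabikgonipbaθ]

Rule 1: /d/ after /k/ (velar) → [g]
Rule 1: /d/ after /p/ (labial) → [b]
After rule 1: itabikgonipbaθ
Rule 2: no segment meets the rule's conditions; no change.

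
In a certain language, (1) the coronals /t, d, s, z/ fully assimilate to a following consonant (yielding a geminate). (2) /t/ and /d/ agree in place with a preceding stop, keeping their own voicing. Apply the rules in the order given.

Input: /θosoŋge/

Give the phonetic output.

Rule 1: no segment meets the rule's conditions; no change.
After rule 1: θosoŋge
Rule 2: no segment meets the rule's conditions; no change.

[θosoŋge]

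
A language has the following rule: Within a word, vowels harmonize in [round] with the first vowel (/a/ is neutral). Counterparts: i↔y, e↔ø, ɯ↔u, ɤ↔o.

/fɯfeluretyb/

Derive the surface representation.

[fɯfelɯretib]

/u/ harmonizes with /ɯ/ ([-round]) → [ɯ]
/y/ harmonizes with /ɯ/ ([-round]) → [i]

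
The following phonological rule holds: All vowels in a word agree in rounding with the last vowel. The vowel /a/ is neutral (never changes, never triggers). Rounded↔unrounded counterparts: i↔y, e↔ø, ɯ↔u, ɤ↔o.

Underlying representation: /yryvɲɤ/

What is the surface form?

[irivɲɤ]

/y/ harmonizes with /ɤ/ ([-round]) → [i]
/y/ harmonizes with /ɤ/ ([-round]) → [i]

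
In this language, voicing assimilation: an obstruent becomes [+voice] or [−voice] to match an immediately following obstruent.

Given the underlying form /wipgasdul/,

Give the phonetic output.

[wibgazdul]

/p/ before /g/ (voiced) → [b]
/s/ before /d/ (voiced) → [z]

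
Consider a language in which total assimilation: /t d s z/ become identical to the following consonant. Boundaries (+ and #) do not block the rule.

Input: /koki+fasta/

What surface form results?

[koki+fatta]

/s/ before /t/ → [t] (total assimilation)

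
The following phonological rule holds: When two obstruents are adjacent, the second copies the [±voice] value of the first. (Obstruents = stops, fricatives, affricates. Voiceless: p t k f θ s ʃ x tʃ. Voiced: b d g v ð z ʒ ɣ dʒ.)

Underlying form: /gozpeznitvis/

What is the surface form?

[gozbeznitfis]

/p/ after /z/ (voiced) → [b]
/v/ after /t/ (voiceless) → [f]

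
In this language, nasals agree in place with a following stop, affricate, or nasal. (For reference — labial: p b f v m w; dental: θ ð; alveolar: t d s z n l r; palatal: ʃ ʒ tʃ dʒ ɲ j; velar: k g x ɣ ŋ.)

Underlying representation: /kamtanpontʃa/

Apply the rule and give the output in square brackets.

[kantampoɲtʃa]

/m/ before /t/ (alveolar) → [n]
/n/ before /p/ (labial) → [m]
/n/ before /tʃ/ (palatal) → [ɲ]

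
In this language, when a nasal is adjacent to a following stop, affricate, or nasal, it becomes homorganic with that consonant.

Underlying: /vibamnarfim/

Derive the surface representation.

[vibannarfim]

/m/ before /n/ (alveolar) → [n]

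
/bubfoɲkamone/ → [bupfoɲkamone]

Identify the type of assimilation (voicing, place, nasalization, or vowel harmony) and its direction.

voicing assimilation, regressive

/b/→[p].
Each target copies a feature from the following segment, so the direction is regressive.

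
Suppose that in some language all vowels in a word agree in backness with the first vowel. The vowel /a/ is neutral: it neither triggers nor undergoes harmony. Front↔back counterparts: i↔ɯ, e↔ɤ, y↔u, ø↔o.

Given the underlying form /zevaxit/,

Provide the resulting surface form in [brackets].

no segment meets the rule's conditions; no change.

[zevaxit]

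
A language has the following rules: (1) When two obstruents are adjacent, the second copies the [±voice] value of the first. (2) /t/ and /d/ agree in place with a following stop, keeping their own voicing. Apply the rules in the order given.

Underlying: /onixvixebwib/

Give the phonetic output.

Rule 1: /v/ after /x/ (voiceless) → [f]
After rule 1: onixfixebwib
Rule 2: no segment meets the rule's conditions; no change.

[onixfixebwib]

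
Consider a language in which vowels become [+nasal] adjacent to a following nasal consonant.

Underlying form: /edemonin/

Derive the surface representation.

/e/ before nasal /m/ → [ẽ]
/o/ before nasal /n/ → [õ]
/i/ before nasal /n/ → [ĩ]

[edẽmõnĩn]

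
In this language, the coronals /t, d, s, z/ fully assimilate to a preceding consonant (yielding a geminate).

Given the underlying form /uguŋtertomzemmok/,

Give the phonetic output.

/t/ after /ŋ/ → [ŋ] (total assimilation)
/t/ after /r/ → [r] (total assimilation)
/z/ after /m/ → [m] (total assimilation)

[uguŋŋerrommemmok]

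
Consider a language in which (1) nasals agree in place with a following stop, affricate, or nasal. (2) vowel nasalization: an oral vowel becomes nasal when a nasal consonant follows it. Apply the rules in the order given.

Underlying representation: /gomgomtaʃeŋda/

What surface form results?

[gõŋgõntaʃẽnda]

Rule 1: /m/ before /g/ (velar) → [ŋ]
Rule 1: /m/ before /t/ (alveolar) → [n]
Rule 1: /ŋ/ before /d/ (alveolar) → [n]
After rule 1: goŋgontaʃenda
Rule 2: /o/ before nasal /ŋ/ → [õ]
Rule 2: /o/ before nasal /n/ → [õ]
Rule 2: /e/ before nasal /n/ → [ẽ]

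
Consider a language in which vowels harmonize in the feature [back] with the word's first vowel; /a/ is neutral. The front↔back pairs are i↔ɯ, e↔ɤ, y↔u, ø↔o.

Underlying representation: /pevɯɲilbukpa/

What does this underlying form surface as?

[peviɲilbykpa]

/ɯ/ harmonizes with /e/ ([-back]) → [i]
/u/ harmonizes with /e/ ([-back]) → [y]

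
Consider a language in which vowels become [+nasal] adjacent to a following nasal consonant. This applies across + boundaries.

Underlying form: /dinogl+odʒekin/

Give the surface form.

[dĩnogl+odʒekĩn]

/i/ before nasal /n/ → [ĩ]
/i/ before nasal /n/ → [ĩ]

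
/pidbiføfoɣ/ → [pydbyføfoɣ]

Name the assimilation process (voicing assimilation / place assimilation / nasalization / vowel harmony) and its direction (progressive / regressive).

/i/→[y] /i/→[y].
Vowels agree with the last vowel, so the harmony is regressive.

vowel harmony, regressive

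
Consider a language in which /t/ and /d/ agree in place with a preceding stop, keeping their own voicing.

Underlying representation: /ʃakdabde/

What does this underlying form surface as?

[ʃakgabbe]

/d/ after /k/ (velar) → [g]
/d/ after /b/ (labial) → [b]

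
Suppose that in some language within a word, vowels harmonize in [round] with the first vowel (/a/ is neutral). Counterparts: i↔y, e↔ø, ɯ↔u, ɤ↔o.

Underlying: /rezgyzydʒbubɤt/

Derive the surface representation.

[rezgizidʒbɯbɤt]

/y/ harmonizes with /e/ ([-round]) → [i]
/y/ harmonizes with /e/ ([-round]) → [i]
/u/ harmonizes with /e/ ([-round]) → [ɯ]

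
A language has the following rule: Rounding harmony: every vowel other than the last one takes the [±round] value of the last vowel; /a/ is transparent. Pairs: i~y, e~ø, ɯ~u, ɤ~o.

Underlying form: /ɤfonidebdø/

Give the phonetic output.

[ofonydøbdø]

/ɤ/ harmonizes with /ø/ ([+round]) → [o]
/i/ harmonizes with /ø/ ([+round]) → [y]
/e/ harmonizes with /ø/ ([+round]) → [ø]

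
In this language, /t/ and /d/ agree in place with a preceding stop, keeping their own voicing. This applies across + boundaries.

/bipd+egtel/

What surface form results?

[bipb+egkel]

/d/ after /p/ (labial) → [b]
/t/ after /g/ (velar) → [k]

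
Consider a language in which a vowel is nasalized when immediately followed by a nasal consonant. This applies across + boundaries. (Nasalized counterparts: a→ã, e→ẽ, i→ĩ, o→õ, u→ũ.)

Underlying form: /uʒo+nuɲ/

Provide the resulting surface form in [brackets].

[uʒõ+nũɲ]

/o/ before nasal /n/ → [õ]
/u/ before nasal /ɲ/ → [ũ]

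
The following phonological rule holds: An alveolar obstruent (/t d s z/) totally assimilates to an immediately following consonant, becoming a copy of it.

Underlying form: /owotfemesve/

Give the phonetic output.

[owoffemevve]

/t/ before /f/ → [f] (total assimilation)
/s/ before /v/ → [v] (total assimilation)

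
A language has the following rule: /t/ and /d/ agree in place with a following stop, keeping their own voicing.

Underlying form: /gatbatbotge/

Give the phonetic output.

/t/ before /b/ (labial) → [p]
/t/ before /b/ (labial) → [p]
/t/ before /g/ (velar) → [k]

[gapbapbokge]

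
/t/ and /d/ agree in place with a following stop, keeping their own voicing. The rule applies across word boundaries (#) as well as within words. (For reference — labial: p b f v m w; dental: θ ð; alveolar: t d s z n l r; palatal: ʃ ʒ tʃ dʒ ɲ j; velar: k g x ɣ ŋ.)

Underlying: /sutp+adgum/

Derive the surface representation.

[supp+aggum]

/t/ before /p/ (labial) → [p]
/d/ before /g/ (velar) → [g]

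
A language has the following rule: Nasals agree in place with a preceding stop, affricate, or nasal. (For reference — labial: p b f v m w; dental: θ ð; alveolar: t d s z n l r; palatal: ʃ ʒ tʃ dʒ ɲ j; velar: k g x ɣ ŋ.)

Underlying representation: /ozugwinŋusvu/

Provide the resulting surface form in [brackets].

[ozugwinnusvu]

/ŋ/ after /n/ (alveolar) → [n]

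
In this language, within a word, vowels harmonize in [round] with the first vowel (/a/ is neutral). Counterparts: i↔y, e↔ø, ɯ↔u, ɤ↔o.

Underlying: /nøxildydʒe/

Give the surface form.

/i/ harmonizes with /ø/ ([+round]) → [y]
/e/ harmonizes with /ø/ ([+round]) → [ø]

[nøxyldydʒø]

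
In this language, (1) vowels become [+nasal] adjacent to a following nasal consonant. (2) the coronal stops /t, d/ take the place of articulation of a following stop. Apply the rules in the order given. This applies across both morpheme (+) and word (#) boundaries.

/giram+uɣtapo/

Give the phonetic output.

[girãm+uɣtapo]

Rule 1: /a/ before nasal /m/ → [ã]
After rule 1: girãm+uɣtapo
Rule 2: no segment meets the rule's conditions; no change.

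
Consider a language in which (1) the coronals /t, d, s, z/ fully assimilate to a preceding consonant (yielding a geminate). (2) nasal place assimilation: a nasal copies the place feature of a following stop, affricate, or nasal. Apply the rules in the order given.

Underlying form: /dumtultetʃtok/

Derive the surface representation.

[dummulletʃtʃok]

Rule 1: /t/ after /m/ → [m] (total assimilation)
Rule 1: /t/ after /l/ → [l] (total assimilation)
Rule 1: /t/ after /tʃ/ → [tʃ] (total assimilation)
After rule 1: dummulletʃtʃok
Rule 2: no segment meets the rule's conditions; no change.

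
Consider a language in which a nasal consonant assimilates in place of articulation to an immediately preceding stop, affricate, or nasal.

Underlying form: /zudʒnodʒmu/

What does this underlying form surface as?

/n/ after /dʒ/ (palatal) → [ɲ]
/m/ after /dʒ/ (palatal) → [ɲ]

[zudʒɲodʒɲu]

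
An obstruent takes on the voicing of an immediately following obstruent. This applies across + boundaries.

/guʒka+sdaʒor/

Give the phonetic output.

/ʒ/ before /k/ (voiceless) → [ʃ]
/s/ before /d/ (voiced) → [z]

[guʃka+zdaʒor]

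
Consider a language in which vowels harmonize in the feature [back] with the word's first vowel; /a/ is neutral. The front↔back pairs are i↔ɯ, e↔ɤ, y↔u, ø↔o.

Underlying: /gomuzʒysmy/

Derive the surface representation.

/y/ harmonizes with /o/ ([+back]) → [u]
/y/ harmonizes with /o/ ([+back]) → [u]

[gomuzʒusmu]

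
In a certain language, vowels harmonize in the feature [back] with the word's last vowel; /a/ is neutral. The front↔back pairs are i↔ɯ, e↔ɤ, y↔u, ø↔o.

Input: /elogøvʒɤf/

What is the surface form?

[ɤlogovʒɤf]

/e/ harmonizes with /ɤ/ ([+back]) → [ɤ]
/ø/ harmonizes with /ɤ/ ([+back]) → [o]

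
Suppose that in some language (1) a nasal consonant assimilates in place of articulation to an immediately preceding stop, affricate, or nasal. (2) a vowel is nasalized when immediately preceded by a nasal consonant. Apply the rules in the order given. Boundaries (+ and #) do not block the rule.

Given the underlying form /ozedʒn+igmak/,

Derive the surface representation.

[ozedʒɲ+ĩgŋãk]

Rule 1: /n/ after /dʒ/ (palatal) → [ɲ]
Rule 1: /m/ after /g/ (velar) → [ŋ]
After rule 1: ozedʒɲ+igŋak
Rule 2: /i/ after nasal /ɲ/ → [ĩ]
Rule 2: /a/ after nasal /ŋ/ → [ã]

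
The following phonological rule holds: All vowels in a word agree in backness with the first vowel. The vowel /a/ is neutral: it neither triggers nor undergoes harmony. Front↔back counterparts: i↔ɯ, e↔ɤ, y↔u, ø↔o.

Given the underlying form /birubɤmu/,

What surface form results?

[birybemy]

/u/ harmonizes with /i/ ([-back]) → [y]
/ɤ/ harmonizes with /i/ ([-back]) → [e]
/u/ harmonizes with /i/ ([-back]) → [y]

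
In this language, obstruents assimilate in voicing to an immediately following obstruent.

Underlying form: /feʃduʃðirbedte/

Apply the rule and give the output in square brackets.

[feʒduʒðirbette]

/ʃ/ before /d/ (voiced) → [ʒ]
/ʃ/ before /ð/ (voiced) → [ʒ]
/d/ before /t/ (voiceless) → [t]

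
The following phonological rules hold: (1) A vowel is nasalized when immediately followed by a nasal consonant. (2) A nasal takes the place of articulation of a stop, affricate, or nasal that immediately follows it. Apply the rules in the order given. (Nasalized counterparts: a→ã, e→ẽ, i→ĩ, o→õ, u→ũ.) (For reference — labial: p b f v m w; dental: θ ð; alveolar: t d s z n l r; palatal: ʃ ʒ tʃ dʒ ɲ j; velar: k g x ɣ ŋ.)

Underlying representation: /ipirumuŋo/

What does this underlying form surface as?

[ipirũmũŋo]

Rule 1: /u/ before nasal /m/ → [ũ]
Rule 1: /u/ before nasal /ŋ/ → [ũ]
After rule 1: ipirũmũŋo
Rule 2: no segment meets the rule's conditions; no change.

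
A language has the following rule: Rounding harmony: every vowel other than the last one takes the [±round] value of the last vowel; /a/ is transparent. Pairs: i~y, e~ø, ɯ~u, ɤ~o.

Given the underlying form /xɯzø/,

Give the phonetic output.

[xuzø]

/ɯ/ harmonizes with /ø/ ([+round]) → [u]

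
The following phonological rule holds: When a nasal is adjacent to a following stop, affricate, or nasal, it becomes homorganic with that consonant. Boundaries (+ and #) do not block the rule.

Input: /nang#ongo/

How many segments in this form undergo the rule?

/n/ before /g/ (velar) → [ŋ]
/n/ before /g/ (velar) → [ŋ]
2 segments change.

2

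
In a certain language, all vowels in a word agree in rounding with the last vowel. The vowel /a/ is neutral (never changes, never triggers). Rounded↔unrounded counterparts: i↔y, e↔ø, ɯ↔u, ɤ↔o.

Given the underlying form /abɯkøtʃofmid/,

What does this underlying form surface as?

[abɯketʃɤfmid]

/ø/ harmonizes with /i/ ([-round]) → [e]
/o/ harmonizes with /i/ ([-round]) → [ɤ]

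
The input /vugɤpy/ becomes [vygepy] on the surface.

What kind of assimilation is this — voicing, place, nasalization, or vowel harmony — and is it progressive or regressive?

/u/→[y] /ɤ/→[e].
Vowels agree with the last vowel, so the harmony is regressive.

vowel harmony, regressive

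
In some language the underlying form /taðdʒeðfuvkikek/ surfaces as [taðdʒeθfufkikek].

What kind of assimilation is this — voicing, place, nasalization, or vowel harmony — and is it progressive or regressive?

voicing assimilation, regressive

/ð/→[θ] /v/→[f].
Each target copies a feature from the following segment, so the direction is regressive.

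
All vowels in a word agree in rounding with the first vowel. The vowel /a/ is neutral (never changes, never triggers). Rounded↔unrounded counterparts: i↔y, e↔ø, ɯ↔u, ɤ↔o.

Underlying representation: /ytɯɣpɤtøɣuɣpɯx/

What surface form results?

[ytuɣpotøɣuɣpux]

/ɯ/ harmonizes with /y/ ([+round]) → [u]
/ɤ/ harmonizes with /y/ ([+round]) → [o]
/ɯ/ harmonizes with /y/ ([+round]) → [u]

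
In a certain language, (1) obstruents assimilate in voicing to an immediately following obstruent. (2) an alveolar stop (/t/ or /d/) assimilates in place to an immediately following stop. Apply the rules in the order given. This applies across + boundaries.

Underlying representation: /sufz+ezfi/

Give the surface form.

[suvz+esfi]

Rule 1: /f/ before /z/ (voiced) → [v]
Rule 1: /z/ before /f/ (voiceless) → [s]
After rule 1: suvz+esfi
Rule 2: no segment meets the rule's conditions; no change.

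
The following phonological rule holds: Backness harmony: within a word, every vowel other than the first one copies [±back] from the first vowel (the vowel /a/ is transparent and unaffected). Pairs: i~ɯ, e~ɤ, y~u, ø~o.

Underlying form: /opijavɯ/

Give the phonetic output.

/i/ harmonizes with /o/ ([+back]) → [ɯ]

[opɯjavɯ]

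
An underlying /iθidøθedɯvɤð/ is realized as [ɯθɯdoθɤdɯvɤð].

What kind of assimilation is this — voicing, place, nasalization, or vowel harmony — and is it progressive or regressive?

/i/→[ɯ] /i/→[ɯ] /ø/→[o] /e/→[ɤ].
Vowels agree with the last vowel, so the harmony is regressive.

vowel harmony, regressive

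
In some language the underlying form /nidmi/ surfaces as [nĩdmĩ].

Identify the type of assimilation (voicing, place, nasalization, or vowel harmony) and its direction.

/i/→[ĩ] /i/→[ĩ].
Each target copies a feature from the preceding segment, so the direction is progressive.

nasalization, progressive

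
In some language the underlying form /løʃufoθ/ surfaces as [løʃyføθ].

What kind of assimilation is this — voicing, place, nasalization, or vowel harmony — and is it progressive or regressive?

/u/→[y] /o/→[ø].
Vowels agree with the first vowel, so the harmony is progressive.

vowel harmony, progressive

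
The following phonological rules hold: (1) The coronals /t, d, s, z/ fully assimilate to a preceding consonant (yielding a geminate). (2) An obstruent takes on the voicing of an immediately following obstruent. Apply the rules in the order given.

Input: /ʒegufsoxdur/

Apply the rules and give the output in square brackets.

[ʒeguffoxxur]

Rule 1: /s/ after /f/ → [f] (total assimilation)
Rule 1: /d/ after /x/ → [x] (total assimilation)
After rule 1: ʒeguffoxxur
Rule 2: no segment meets the rule's conditions; no change.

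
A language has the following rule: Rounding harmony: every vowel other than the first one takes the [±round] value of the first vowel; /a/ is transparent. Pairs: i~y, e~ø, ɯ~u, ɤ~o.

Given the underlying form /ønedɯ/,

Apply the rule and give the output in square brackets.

[ønødu]

/e/ harmonizes with /ø/ ([+round]) → [ø]
/ɯ/ harmonizes with /ø/ ([+round]) → [u]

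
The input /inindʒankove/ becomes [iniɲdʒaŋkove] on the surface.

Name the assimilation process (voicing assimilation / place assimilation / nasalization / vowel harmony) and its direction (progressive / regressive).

place assimilation, regressive

/n/→[ɲ] /n/→[ŋ].
Each target copies a feature from the following segment, so the direction is regressive.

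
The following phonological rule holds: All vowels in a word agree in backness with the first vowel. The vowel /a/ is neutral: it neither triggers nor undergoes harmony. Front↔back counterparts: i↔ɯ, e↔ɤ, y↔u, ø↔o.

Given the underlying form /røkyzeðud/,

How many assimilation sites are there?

/u/ harmonizes with /ø/ ([-back]) → [y]
1 segment changes.

1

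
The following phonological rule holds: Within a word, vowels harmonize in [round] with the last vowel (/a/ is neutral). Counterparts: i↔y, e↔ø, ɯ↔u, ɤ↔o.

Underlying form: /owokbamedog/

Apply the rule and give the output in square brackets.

[owokbamødog]

/e/ harmonizes with /o/ ([+round]) → [ø]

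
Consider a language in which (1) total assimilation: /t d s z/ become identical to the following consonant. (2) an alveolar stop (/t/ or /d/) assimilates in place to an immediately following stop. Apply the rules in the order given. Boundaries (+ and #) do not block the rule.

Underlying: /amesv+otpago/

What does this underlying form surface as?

Rule 1: /s/ before /v/ → [v] (total assimilation)
Rule 1: /t/ before /p/ → [p] (total assimilation)
After rule 1: amevv+oppago
Rule 2: no segment meets the rule's conditions; no change.

[amevv+oppago]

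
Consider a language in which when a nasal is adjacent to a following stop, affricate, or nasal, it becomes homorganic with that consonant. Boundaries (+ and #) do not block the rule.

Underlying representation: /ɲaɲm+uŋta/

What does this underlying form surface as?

/ɲ/ before /m/ (labial) → [m]
/ŋ/ before /t/ (alveolar) → [n]

[ɲamm+unta]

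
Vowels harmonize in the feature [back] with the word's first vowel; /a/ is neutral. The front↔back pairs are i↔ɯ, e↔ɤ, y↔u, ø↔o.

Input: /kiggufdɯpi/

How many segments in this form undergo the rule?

2

/u/ harmonizes with /i/ ([-back]) → [y]
/ɯ/ harmonizes with /i/ ([-back]) → [i]
2 segments change.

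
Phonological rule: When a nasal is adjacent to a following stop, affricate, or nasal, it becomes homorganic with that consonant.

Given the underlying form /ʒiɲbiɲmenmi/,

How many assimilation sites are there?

/ɲ/ before /b/ (labial) → [m]
/ɲ/ before /m/ (labial) → [m]
/n/ before /m/ (labial) → [m]
3 segments change.

3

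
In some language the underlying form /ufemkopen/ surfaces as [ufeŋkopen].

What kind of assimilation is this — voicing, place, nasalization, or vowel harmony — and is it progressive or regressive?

/m/→[ŋ].
Each target copies a feature from the following segment, so the direction is regressive.

place assimilation, regressive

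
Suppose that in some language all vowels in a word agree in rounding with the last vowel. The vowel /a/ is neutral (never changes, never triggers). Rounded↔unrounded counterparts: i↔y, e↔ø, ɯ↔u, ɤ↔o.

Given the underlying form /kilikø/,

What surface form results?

[kylykø]

/i/ harmonizes with /ø/ ([+round]) → [y]
/i/ harmonizes with /ø/ ([+round]) → [y]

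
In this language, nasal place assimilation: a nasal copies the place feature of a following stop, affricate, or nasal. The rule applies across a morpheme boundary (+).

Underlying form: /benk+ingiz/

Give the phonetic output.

/n/ before /k/ (velar) → [ŋ]
/n/ before /g/ (velar) → [ŋ]

[beŋk+iŋgiz]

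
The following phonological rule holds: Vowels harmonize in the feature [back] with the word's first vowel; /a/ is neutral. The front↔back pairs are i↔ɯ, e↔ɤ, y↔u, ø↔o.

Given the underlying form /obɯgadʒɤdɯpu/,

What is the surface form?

[obɯgadʒɤdɯpu]

no segment meets the rule's conditions; no change.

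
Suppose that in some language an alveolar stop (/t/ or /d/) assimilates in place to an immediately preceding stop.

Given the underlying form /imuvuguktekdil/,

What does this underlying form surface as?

[imuvugukkekgil]

/t/ after /k/ (velar) → [k]
/d/ after /k/ (velar) → [g]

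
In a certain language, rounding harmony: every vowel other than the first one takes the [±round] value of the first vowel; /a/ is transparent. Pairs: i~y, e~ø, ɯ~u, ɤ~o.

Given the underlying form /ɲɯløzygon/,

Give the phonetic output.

[ɲɯlezigɤn]

/ø/ harmonizes with /ɯ/ ([-round]) → [e]
/y/ harmonizes with /ɯ/ ([-round]) → [i]
/o/ harmonizes with /ɯ/ ([-round]) → [ɤ]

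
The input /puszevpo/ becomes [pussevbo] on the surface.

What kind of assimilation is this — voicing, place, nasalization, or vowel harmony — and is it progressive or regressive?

voicing assimilation, progressive

/z/→[s] /p/→[b].
Each target copies a feature from the preceding segment, so the direction is progressive.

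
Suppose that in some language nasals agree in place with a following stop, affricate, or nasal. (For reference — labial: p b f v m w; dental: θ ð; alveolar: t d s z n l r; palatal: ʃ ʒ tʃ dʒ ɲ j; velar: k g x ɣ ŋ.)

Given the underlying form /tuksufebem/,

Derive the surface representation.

[tuksufebem]

no segment meets the rule's conditions; no change.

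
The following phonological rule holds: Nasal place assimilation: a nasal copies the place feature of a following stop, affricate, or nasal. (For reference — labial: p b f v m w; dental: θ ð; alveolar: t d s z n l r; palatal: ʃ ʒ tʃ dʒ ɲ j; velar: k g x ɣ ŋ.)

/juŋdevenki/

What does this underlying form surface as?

/ŋ/ before /d/ (alveolar) → [n]
/n/ before /k/ (velar) → [ŋ]

[jundeveŋki]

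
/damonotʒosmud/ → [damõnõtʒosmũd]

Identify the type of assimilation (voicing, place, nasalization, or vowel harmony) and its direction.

nasalization, progressive

/o/→[õ] /o/→[õ] /u/→[ũ].
Each target copies a feature from the preceding segment, so the direction is progressive.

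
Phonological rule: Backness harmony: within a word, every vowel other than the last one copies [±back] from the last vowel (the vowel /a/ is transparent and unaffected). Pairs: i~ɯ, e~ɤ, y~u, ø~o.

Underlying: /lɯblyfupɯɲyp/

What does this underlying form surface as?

/ɯ/ harmonizes with /y/ ([-back]) → [i]
/u/ harmonizes with /y/ ([-back]) → [y]
/ɯ/ harmonizes with /y/ ([-back]) → [i]

[liblyfypiɲyp]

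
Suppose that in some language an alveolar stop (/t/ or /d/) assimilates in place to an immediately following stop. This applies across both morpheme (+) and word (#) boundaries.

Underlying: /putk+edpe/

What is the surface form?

[pukk+ebpe]

/t/ before /k/ (velar) → [k]
/d/ before /p/ (labial) → [b]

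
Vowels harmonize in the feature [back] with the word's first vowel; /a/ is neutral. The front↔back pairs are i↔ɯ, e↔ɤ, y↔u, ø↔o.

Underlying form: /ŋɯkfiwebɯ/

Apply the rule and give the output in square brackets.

/i/ harmonizes with /ɯ/ ([+back]) → [ɯ]
/e/ harmonizes with /ɯ/ ([+back]) → [ɤ]

[ŋɯkfɯwɤbɯ]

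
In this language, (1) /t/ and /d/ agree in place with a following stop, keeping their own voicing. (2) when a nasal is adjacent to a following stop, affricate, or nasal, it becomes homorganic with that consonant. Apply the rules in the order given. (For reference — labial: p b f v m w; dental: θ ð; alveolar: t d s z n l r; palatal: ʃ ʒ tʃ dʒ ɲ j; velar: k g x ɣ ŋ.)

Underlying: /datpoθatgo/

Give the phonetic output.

Rule 1: /t/ before /p/ (labial) → [p]
Rule 1: /t/ before /g/ (velar) → [k]
After rule 1: dappoθakgo
Rule 2: no segment meets the rule's conditions; no change.

[dappoθakgo]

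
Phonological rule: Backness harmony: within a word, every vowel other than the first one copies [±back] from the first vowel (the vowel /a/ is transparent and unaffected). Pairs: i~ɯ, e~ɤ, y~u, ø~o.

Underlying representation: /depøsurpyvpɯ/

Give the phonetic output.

[depøsyrpyvpi]

/u/ harmonizes with /e/ ([-back]) → [y]
/ɯ/ harmonizes with /e/ ([-back]) → [i]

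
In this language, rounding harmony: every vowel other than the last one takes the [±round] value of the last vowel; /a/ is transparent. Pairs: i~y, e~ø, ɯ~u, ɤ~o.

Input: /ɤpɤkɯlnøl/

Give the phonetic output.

/ɤ/ harmonizes with /ø/ ([+round]) → [o]
/ɤ/ harmonizes with /ø/ ([+round]) → [o]
/ɯ/ harmonizes with /ø/ ([+round]) → [u]

[opokulnøl]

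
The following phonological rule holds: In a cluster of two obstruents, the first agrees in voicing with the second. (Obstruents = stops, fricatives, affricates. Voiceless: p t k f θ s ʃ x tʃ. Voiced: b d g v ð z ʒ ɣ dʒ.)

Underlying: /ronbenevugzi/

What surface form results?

no segment meets the rule's conditions; no change.

[ronbenevugzi]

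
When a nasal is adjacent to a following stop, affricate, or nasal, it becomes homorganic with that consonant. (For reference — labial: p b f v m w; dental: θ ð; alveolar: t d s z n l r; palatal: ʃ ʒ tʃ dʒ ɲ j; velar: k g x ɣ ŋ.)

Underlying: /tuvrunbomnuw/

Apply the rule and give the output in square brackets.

[tuvrumbonnuw]

/n/ before /b/ (labial) → [m]
/m/ before /n/ (alveolar) → [n]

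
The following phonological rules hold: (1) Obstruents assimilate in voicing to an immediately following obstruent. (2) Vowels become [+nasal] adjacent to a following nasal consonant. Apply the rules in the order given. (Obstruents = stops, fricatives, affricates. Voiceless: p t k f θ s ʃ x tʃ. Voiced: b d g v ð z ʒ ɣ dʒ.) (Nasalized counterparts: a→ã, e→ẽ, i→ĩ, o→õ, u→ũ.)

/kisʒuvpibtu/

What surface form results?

[kizʒufpiptu]

Rule 1: /s/ before /ʒ/ (voiced) → [z]
Rule 1: /v/ before /p/ (voiceless) → [f]
Rule 1: /b/ before /t/ (voiceless) → [p]
After rule 1: kizʒufpiptu
Rule 2: no segment meets the rule's conditions; no change.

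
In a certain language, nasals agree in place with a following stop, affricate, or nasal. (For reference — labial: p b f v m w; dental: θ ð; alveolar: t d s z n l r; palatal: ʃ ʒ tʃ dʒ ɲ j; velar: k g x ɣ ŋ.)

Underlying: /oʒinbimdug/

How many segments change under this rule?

/n/ before /b/ (labial) → [m]
/m/ before /d/ (alveolar) → [n]
2 segments change.

2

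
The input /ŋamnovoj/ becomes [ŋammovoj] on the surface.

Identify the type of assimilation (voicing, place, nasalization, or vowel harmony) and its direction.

place assimilation, progressive

/n/→[m].
Each target copies a feature from the preceding segment, so the direction is progressive.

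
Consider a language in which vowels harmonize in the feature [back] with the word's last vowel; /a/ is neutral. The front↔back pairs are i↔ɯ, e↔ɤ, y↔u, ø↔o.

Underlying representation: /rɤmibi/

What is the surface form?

[remibi]

/ɤ/ harmonizes with /i/ ([-back]) → [e]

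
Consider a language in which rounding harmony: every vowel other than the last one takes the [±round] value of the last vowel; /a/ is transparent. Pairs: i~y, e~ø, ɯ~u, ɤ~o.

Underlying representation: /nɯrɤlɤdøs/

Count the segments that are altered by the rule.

3

/ɯ/ harmonizes with /ø/ ([+round]) → [u]
/ɤ/ harmonizes with /ø/ ([+round]) → [o]
/ɤ/ harmonizes with /ø/ ([+round]) → [o]
3 segments change.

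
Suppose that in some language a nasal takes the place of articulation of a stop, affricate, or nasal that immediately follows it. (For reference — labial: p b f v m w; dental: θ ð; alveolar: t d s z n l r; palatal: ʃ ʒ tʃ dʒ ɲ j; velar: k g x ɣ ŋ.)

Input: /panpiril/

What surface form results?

/n/ before /p/ (labial) → [m]

[pampiril]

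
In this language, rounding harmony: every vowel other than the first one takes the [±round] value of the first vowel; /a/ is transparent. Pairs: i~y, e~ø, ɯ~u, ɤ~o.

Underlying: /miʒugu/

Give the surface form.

[miʒɯgɯ]

/u/ harmonizes with /i/ ([-round]) → [ɯ]
/u/ harmonizes with /i/ ([-round]) → [ɯ]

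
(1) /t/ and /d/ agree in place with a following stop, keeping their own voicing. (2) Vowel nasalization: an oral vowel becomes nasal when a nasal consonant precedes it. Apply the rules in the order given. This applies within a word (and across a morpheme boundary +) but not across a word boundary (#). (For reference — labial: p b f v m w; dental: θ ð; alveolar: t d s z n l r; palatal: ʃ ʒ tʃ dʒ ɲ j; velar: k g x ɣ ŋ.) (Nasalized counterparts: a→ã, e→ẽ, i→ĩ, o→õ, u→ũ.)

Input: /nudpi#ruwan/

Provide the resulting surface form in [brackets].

[nũbpi#ruwan]

Rule 1: /d/ before /p/ (labial) → [b]
After rule 1: nubpi#ruwan
Rule 2: /u/ after nasal /n/ → [ũ]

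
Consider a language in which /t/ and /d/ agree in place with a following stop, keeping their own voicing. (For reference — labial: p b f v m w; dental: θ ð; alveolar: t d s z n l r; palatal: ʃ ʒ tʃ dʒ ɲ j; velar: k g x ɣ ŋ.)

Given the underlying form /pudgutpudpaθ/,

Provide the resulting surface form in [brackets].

[pugguppubpaθ]

/d/ before /g/ (velar) → [g]
/t/ before /p/ (labial) → [p]
/d/ before /p/ (labial) → [b]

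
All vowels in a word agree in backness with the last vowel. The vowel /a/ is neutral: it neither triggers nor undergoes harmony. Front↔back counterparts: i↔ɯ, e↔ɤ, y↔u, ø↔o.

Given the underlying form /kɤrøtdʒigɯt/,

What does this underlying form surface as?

[kɤrotdʒɯgɯt]

/ø/ harmonizes with /ɯ/ ([+back]) → [o]
/i/ harmonizes with /ɯ/ ([+back]) → [ɯ]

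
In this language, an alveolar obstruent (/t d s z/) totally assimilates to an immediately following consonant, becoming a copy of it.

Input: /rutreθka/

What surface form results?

[rurreθka]

/t/ before /r/ → [r] (total assimilation)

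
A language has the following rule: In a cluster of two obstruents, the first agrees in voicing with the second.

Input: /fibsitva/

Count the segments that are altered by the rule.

2

/b/ before /s/ (voiceless) → [p]
/t/ before /v/ (voiced) → [d]
2 segments change.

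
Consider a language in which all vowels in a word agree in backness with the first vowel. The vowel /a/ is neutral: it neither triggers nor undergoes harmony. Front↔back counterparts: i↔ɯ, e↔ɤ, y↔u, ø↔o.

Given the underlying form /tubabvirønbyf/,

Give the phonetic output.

/i/ harmonizes with /u/ ([+back]) → [ɯ]
/ø/ harmonizes with /u/ ([+back]) → [o]
/y/ harmonizes with /u/ ([+back]) → [u]

[tubabvɯronbuf]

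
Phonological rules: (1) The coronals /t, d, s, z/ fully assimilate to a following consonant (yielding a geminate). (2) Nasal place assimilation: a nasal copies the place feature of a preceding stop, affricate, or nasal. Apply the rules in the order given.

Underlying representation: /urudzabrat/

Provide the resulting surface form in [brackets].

Rule 1: /d/ before /z/ → [z] (total assimilation)
After rule 1: uruzzabrat
Rule 2: no segment meets the rule's conditions; no change.

[uruzzabrat]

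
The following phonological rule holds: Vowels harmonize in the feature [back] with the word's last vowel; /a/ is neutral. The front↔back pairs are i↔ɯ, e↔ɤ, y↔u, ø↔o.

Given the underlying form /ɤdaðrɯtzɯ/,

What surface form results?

no segment meets the rule's conditions; no change.

[ɤdaðrɯtzɯ]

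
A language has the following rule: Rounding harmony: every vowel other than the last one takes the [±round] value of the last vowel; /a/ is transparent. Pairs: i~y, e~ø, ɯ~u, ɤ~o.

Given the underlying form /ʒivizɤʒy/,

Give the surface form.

/i/ harmonizes with /y/ ([+round]) → [y]
/i/ harmonizes with /y/ ([+round]) → [y]
/ɤ/ harmonizes with /y/ ([+round]) → [o]

[ʒyvyzoʒy]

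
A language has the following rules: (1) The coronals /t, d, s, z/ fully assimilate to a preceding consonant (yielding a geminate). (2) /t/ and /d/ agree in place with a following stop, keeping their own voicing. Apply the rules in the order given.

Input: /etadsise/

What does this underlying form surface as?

[etaddise]

Rule 1: /s/ after /d/ → [d] (total assimilation)
After rule 1: etaddise
Rule 2: no segment meets the rule's conditions; no change.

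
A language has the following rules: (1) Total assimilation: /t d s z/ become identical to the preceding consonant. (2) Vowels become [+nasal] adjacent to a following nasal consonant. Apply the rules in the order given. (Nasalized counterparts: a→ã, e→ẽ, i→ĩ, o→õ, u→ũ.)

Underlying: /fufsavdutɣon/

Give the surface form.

Rule 1: /s/ after /f/ → [f] (total assimilation)
Rule 1: /d/ after /v/ → [v] (total assimilation)
After rule 1: fuffavvutɣon
Rule 2: /o/ before nasal /n/ → [õ]

[fuffavvutɣõn]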